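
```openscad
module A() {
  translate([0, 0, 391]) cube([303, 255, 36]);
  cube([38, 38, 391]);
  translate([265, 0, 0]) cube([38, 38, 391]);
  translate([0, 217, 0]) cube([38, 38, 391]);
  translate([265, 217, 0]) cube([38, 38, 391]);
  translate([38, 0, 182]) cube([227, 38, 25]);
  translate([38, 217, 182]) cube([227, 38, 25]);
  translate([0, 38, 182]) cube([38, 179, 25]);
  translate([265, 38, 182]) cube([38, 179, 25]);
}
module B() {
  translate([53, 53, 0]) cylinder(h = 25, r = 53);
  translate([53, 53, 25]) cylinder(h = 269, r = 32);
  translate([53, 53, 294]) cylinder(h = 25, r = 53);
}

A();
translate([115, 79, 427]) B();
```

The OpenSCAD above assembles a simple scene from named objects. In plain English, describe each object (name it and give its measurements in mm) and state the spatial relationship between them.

A is a simple wooden stool: a rectangular seat 303 mm (x) by 255 mm (y), 36 mm thick, top face at z = 427 mm, on four square legs, each 38×38 mm in cross-section. The legs rest on z = 0, each flush with a corner of the seat. Four stretchers, 38 mm wide and 25 mm tall, connect adjacent legs with their undersides at z = 182 mm, each running between the inner faces of the legs it joins and aligned with the legs' outer faces on the other axis.

B is a spool: two coaxial disc flanges of radius 53 mm and thickness 25 mm, joined by a core cylinder of radius 32 mm and height 269 mm. The lower flange rests on z = 0 and the three cylinders share a vertical axis.

The spool is on top of the stool.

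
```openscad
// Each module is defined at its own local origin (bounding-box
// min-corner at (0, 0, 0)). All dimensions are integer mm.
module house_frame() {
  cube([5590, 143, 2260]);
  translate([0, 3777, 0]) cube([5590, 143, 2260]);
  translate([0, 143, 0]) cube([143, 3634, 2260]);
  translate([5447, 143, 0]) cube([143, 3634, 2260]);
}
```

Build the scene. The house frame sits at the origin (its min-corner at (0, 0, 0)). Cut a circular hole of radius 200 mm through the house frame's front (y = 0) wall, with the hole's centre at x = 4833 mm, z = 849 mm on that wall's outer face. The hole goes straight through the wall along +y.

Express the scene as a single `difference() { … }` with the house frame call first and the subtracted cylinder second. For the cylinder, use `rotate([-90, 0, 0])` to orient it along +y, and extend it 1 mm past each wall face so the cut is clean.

difference() {
  house_frame();
  translate([4833, -1, 849]) rotate([-90, 0, 0]) cylinder(h = 145, r = 200);
}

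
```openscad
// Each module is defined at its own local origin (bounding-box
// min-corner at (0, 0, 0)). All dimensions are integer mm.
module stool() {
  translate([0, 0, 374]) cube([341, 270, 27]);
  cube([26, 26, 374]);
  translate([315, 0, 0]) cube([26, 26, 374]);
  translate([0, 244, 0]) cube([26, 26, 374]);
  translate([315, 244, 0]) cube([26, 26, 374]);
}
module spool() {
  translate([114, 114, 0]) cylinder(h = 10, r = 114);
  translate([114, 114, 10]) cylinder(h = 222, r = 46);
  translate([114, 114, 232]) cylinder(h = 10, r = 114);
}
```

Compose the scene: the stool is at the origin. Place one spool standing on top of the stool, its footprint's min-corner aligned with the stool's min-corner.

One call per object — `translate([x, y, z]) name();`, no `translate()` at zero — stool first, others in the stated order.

stool();
translate([0, 0, 401]) spool();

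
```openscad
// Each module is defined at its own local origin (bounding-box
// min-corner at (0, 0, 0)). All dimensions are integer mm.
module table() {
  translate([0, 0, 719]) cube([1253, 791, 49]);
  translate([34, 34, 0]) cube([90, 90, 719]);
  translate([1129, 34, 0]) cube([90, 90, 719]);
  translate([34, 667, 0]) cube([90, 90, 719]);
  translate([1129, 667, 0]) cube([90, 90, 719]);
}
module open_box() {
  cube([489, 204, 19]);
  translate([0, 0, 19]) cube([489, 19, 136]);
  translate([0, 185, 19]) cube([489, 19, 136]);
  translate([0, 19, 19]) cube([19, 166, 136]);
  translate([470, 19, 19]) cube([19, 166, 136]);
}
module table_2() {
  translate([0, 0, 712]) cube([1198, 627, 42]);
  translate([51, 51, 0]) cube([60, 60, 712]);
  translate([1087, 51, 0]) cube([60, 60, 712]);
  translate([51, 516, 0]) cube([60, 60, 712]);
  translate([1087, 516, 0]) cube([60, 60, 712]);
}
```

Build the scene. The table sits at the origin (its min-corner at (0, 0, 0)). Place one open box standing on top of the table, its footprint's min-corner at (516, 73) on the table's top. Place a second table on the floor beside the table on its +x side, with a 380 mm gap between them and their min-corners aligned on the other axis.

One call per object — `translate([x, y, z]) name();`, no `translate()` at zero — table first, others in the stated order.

table();
translate([516, 73, 768]) open_box();
translate([1633, 0, 0]) table_2();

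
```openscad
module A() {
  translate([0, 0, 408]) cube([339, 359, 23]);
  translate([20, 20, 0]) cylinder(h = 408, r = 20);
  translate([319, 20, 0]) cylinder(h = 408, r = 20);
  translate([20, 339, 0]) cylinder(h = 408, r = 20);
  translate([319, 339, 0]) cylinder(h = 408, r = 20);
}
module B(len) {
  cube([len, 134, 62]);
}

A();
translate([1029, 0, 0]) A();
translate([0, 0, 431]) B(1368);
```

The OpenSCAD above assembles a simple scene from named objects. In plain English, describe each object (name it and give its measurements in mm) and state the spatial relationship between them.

A is a simple wooden stool: a rectangular seat 339 mm (x) by 359 mm (y), 23 mm thick, top face at z = 431 mm, on four round legs, each 40 mm in diameter. The legs rest on z = 0, each leg's axis is inset half a diameter from the nearest pair of seat edges (so the leg's bounding box is flush with the corner).

B is a rectangular beam 1368 mm long (x), 134 mm deep (y), 62 mm thick (z).

The beam spans the tops of two stools placed 690 mm apart, resting at z = 431 mm.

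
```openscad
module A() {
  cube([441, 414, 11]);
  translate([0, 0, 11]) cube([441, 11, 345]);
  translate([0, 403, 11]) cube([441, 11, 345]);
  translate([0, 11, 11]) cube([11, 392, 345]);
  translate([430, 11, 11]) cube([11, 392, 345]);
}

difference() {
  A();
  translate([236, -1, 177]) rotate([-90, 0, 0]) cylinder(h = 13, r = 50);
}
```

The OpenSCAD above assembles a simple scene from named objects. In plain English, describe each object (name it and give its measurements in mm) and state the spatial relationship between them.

A is an open-topped rectangular box: outside dimensions 441×414×356 mm, with a uniform wall and base thickness of 11 mm. The base is a full 441×414 slab on the floor; four walls sit on top of the base. The front and back walls (the −y and +y sides) span the full width; the two side walls fit between them.

The open box has a circular hole of radius 50 mm through its front wall, centred at (x = 236, z = 177).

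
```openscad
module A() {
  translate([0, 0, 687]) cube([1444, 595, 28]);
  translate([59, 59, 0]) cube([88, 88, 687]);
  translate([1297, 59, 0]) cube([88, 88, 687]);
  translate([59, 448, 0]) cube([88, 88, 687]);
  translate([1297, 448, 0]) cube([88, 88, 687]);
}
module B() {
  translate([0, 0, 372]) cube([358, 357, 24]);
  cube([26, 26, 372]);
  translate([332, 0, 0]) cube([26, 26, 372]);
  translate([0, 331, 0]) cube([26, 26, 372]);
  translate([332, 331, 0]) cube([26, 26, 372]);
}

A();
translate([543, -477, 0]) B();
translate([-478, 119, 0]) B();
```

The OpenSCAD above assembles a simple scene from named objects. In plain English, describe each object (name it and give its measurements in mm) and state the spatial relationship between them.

A is a rectangular dining table. The top is 1444×595×28 mm with its upper surface at z = 715 mm. It stands on four 88×88 mm square legs, each inset 59 mm from the nearest pair of top edges, running from the floor to the underside of the top.

B is a simple wooden stool: a rectangular seat 358 mm (x) by 357 mm (y), 24 mm thick, top face at z = 396 mm, on four square legs, each 26×26 mm in cross-section. The legs rest on z = 0, each flush with a corner of the seat.

Two stools sit around the table at the −y, −x sides.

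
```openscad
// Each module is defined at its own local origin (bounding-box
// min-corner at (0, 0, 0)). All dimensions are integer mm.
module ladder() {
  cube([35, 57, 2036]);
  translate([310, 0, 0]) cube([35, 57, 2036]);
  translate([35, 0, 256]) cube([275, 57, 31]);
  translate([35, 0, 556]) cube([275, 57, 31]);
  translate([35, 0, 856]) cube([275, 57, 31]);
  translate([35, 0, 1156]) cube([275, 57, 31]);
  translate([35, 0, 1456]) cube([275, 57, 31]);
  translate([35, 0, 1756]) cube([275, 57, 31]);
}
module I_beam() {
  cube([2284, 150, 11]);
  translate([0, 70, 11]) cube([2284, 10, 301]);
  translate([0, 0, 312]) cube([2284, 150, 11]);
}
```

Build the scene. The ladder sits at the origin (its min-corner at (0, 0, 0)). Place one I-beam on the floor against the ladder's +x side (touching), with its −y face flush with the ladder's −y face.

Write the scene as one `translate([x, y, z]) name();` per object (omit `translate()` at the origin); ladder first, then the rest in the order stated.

ladder();
translate([345, 0, 0]) I_beam();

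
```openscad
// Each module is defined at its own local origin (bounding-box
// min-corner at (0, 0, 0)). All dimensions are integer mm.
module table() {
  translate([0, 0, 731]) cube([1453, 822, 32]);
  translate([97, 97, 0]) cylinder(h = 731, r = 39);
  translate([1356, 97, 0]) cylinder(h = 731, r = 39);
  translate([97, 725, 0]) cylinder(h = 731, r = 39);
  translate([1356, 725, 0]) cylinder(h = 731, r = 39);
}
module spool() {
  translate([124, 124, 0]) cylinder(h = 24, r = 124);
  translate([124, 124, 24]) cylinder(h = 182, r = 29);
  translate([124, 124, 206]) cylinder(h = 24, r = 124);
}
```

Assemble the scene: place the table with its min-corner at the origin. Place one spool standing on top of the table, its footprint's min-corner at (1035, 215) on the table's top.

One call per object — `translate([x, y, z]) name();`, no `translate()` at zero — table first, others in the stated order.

table();
translate([1035, 215, 763]) spool();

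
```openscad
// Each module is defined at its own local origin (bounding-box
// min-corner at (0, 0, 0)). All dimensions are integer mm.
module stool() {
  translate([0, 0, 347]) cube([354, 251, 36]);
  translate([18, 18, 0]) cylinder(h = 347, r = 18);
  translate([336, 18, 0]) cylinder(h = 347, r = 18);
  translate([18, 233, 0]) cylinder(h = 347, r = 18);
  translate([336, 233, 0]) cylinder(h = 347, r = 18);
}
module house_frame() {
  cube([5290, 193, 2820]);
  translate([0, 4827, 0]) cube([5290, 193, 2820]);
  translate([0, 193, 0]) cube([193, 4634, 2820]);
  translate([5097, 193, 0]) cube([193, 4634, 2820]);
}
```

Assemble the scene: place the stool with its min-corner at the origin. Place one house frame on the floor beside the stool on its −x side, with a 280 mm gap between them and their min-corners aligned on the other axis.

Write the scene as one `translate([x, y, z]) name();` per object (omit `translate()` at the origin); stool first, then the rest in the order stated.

stool();
translate([-5570, 0, 0]) house_frame();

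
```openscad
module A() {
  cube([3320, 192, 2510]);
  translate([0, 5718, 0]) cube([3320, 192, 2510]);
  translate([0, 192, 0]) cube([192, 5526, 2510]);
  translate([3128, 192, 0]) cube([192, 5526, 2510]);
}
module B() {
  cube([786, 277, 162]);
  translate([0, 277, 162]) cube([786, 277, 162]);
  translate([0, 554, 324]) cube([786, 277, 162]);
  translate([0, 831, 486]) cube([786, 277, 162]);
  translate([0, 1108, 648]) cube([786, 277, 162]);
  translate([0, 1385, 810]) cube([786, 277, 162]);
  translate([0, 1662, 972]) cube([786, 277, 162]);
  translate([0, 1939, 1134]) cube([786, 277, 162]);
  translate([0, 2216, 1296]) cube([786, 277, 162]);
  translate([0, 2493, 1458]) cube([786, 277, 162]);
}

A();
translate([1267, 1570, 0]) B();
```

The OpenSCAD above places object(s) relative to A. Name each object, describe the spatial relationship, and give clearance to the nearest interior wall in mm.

Clearances: x = 1075, y = 1378; minimum 1075 mm.

A is a house frame. B is a staircase. The staircase sits inside the house frame, centred. The clearance to the nearest interior wall is 1075 mm.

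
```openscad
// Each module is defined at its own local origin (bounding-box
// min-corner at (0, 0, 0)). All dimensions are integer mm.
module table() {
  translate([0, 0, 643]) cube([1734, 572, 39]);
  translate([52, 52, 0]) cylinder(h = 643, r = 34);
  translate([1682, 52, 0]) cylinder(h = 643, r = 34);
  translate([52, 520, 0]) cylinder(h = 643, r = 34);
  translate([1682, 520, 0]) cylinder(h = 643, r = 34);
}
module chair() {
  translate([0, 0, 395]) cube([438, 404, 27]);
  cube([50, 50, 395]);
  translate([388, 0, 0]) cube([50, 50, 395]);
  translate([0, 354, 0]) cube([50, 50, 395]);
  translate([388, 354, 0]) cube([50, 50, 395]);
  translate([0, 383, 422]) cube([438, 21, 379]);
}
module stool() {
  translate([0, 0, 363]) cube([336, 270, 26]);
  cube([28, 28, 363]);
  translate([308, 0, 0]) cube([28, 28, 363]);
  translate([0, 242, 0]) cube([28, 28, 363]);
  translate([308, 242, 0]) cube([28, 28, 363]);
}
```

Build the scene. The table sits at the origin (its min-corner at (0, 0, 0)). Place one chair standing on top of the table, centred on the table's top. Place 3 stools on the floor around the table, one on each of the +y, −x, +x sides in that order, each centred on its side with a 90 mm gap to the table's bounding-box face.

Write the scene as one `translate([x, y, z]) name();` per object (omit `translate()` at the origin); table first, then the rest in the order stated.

table();
translate([648, 84, 682]) chair();
translate([699, 662, 0]) stool();
translate([-426, 151, 0]) stool();
translate([1824, 151, 0]) stool();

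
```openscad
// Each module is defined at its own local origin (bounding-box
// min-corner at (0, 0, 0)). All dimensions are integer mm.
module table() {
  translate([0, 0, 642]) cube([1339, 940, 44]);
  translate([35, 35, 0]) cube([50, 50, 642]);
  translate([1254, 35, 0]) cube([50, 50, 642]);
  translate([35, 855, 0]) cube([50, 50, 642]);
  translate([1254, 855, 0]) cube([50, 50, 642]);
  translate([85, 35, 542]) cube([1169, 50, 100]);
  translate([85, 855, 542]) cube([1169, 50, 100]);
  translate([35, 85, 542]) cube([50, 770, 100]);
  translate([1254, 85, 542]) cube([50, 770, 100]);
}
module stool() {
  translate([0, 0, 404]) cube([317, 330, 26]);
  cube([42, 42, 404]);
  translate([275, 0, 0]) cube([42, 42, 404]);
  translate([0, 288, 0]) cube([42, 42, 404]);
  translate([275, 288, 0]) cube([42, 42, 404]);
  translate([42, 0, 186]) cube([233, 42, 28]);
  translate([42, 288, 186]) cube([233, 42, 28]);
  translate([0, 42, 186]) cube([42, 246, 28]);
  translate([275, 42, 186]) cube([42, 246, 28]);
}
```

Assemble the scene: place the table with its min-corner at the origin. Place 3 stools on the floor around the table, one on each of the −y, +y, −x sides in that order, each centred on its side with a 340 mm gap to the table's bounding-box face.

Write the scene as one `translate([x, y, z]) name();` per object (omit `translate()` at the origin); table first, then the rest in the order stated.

table();
translate([511, -670, 0]) stool();
translate([511, 1280, 0]) stool();
translate([-657, 305, 0]) stool();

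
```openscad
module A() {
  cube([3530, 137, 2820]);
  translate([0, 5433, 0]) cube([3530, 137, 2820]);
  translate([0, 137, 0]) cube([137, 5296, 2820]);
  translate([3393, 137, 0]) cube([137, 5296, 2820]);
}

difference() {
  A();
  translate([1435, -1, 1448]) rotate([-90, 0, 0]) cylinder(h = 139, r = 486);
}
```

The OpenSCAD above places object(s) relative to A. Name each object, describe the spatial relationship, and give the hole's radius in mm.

The subtracted cylinder has r = 486 mm.

A is a house frame. The house frame has a circular hole through its front wall. The hole's radius is 486 mm.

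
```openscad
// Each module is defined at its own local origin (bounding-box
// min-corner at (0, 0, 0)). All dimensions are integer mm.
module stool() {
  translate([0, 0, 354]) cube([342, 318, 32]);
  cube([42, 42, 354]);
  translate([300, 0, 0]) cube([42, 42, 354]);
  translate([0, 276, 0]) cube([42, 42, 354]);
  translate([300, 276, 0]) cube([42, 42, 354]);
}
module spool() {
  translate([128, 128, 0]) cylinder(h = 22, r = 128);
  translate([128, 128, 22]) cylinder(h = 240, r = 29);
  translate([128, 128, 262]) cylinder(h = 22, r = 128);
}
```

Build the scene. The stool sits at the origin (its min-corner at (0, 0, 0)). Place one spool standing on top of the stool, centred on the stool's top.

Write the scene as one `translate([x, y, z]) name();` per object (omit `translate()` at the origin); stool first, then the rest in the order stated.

stool();
translate([43, 31, 386]) spool();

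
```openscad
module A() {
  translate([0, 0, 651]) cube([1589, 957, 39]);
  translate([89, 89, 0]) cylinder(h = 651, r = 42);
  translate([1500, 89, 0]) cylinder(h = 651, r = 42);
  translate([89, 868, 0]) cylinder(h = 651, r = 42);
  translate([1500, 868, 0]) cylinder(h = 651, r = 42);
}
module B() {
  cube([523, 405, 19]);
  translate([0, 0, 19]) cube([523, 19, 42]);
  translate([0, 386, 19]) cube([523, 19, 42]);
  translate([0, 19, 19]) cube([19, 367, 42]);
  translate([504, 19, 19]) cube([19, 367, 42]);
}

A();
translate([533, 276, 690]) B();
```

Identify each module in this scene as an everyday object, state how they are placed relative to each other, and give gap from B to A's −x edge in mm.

The open box's min-x is at 533; the table's min-x is 0; gap = 533 mm.

A is a table. B is an open box. The open box is on top of the table, centred. The gap from the open box to the table's −x edge is 533 mm.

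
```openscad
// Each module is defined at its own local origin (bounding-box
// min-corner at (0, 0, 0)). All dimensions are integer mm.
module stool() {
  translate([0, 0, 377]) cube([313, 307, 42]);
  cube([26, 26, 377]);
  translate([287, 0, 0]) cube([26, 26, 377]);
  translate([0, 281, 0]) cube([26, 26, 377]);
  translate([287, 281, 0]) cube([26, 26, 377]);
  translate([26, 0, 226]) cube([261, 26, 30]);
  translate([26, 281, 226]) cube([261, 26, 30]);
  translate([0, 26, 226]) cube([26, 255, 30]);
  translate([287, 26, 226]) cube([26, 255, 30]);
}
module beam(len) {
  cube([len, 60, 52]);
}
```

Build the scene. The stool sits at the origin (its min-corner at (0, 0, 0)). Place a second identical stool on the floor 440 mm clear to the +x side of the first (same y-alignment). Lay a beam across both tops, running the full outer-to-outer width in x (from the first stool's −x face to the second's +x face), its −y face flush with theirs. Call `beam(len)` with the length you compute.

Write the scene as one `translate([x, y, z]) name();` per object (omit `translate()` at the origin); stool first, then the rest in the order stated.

stool();
translate([753, 0, 0]) stool();
translate([0, 0, 419]) beam(1066);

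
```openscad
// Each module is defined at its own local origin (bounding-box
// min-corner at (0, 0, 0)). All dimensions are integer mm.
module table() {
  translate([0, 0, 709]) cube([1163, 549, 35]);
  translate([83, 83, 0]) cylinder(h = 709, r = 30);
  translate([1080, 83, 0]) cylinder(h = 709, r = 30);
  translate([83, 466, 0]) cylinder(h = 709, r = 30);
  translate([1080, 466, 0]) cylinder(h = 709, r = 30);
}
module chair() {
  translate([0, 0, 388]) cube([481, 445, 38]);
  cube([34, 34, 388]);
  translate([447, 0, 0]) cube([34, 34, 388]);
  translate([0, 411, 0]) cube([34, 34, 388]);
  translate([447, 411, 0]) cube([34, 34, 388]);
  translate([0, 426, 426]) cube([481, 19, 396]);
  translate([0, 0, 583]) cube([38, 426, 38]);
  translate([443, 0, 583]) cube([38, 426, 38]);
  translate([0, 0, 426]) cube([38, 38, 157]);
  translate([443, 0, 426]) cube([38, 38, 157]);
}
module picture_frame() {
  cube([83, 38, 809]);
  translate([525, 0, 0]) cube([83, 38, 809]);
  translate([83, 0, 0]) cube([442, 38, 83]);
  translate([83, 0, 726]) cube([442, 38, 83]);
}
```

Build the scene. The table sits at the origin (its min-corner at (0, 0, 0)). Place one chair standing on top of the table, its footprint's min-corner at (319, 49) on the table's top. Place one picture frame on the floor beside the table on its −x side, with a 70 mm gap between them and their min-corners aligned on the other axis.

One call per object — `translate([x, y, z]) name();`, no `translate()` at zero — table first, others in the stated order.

table();
translate([319, 49, 744]) chair();
translate([-678, 0, 0]) picture_frame();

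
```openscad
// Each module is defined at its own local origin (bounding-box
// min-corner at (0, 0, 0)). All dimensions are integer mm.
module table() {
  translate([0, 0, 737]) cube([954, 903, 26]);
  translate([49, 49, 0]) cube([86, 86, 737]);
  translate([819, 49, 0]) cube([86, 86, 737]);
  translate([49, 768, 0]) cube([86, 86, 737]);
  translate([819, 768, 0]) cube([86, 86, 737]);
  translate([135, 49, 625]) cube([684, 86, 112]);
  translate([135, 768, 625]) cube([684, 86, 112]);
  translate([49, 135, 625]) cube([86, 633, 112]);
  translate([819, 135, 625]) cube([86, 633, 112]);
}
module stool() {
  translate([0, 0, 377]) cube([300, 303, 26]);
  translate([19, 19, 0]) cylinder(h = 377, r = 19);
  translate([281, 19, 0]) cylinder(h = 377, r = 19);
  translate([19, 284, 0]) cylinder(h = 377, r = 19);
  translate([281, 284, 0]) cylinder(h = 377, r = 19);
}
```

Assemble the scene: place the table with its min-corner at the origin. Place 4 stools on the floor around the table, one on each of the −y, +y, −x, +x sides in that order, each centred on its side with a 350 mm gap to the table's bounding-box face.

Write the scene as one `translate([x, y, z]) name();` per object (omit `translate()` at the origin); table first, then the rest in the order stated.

table();
translate([327, -653, 0]) stool();
translate([327, 1253, 0]) stool();
translate([-650, 300, 0]) stool();
translate([1304, 300, 0]) stool();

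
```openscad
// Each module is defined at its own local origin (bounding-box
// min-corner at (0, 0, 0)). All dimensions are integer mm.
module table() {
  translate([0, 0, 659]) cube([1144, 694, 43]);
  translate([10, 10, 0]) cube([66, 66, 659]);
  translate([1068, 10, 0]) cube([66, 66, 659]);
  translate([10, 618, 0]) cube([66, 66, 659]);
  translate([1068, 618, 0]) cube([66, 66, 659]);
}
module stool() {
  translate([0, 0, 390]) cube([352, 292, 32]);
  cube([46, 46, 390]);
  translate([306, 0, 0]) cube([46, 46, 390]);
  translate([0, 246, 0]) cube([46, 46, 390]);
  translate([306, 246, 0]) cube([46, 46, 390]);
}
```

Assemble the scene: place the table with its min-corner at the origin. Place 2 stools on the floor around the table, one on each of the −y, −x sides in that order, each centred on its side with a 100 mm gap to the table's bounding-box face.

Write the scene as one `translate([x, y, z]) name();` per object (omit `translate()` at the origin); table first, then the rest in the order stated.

table();
translate([396, -392, 0]) stool();
translate([-452, 201, 0]) stool();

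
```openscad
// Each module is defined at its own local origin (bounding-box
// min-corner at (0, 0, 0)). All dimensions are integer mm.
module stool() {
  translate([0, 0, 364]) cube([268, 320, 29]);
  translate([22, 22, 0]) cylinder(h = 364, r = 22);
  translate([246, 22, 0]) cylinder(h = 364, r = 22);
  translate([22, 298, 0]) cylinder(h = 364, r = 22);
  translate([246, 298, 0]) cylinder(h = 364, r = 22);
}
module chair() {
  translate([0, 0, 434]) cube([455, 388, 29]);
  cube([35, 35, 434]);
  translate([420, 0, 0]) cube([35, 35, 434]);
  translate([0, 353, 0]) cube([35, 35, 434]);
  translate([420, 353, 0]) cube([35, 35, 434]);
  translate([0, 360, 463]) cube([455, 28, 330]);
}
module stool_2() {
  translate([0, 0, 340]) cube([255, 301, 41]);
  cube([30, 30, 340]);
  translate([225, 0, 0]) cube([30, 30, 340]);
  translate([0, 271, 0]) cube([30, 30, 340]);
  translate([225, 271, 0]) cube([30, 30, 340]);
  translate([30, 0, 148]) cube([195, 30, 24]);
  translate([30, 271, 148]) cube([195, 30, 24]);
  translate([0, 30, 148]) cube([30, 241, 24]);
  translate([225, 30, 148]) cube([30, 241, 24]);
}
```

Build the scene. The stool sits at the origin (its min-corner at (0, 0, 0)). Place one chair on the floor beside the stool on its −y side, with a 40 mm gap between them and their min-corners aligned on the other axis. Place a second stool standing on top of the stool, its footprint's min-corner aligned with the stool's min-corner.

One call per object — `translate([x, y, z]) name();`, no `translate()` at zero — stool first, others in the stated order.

stool();
translate([0, -428, 0]) chair();
translate([0, 0, 393]) stool_2();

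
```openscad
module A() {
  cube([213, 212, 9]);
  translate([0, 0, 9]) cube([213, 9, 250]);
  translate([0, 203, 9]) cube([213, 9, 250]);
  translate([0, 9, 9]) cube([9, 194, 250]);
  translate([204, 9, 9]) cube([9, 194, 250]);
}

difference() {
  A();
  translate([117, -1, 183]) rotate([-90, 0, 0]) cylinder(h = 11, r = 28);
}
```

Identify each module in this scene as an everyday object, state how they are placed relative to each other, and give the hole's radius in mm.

A is an open box. The open box has a circular hole through its front wall. The hole's radius is 28 mm.

The subtracted cylinder has r = 28 mm.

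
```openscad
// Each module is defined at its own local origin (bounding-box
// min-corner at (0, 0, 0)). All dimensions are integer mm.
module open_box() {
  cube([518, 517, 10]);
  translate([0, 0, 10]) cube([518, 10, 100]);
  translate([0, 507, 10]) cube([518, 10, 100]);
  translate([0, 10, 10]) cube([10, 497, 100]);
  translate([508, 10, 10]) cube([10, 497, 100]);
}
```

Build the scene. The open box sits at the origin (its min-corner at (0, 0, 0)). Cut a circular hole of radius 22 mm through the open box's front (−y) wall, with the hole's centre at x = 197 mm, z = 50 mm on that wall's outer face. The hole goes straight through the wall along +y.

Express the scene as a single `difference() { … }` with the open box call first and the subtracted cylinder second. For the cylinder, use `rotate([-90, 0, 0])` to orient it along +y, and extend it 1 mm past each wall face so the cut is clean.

difference() {
  open_box();
  translate([197, -1, 50]) rotate([-90, 0, 0]) cylinder(h = 12, r = 22);
}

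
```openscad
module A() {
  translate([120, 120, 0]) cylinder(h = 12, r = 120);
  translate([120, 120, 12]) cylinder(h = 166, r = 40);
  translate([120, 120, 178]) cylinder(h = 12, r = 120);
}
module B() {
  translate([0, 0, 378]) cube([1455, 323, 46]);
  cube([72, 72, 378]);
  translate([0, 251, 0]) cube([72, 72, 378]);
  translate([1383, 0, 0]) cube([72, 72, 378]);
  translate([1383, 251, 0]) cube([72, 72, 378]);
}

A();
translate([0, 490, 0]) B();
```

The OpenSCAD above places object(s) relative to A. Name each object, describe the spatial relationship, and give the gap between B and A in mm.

The bench's nearest face is 250 mm from the spool's +y face.

A is a spool. B is a bench. The bench is on the floor beside the spool on its +y side. The gap between the bench and the spool is 250 mm.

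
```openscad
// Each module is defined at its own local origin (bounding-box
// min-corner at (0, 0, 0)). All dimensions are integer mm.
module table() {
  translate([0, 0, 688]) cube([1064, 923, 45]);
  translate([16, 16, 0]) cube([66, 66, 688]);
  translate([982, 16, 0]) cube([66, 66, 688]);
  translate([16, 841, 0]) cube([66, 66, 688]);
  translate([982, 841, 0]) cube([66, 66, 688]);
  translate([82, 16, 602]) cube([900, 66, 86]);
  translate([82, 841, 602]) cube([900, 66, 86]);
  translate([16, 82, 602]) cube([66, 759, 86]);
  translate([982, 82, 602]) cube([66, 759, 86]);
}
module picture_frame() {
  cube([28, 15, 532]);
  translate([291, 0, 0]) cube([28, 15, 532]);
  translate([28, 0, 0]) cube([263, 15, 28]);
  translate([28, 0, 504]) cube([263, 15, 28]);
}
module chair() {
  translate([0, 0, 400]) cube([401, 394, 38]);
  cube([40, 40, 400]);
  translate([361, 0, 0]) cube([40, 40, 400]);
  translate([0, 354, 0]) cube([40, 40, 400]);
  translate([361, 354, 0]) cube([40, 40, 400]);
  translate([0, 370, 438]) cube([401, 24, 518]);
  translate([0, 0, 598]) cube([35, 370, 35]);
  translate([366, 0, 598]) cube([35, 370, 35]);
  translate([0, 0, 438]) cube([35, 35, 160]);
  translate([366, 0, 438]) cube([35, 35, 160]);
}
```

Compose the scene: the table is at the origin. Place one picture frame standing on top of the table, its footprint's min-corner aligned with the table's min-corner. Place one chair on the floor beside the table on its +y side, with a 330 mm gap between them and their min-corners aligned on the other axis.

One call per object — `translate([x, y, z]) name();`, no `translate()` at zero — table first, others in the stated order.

table();
translate([0, 0, 733]) picture_frame();
translate([0, 1253, 0]) chair();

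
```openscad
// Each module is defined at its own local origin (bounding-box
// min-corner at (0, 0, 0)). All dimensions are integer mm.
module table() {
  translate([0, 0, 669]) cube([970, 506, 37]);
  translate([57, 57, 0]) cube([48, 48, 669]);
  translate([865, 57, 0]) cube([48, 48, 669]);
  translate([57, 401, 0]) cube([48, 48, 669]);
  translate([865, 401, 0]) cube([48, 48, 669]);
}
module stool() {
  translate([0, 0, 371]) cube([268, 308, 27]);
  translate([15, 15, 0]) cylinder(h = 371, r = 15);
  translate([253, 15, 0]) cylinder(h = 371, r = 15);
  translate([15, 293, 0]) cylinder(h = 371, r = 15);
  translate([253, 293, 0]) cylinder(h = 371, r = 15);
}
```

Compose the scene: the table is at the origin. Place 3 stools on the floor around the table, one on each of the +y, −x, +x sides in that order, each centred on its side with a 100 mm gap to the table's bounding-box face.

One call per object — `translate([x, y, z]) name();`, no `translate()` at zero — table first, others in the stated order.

table();
translate([351, 606, 0]) stool();
translate([-368, 99, 0]) stool();
translate([1070, 99, 0]) stool();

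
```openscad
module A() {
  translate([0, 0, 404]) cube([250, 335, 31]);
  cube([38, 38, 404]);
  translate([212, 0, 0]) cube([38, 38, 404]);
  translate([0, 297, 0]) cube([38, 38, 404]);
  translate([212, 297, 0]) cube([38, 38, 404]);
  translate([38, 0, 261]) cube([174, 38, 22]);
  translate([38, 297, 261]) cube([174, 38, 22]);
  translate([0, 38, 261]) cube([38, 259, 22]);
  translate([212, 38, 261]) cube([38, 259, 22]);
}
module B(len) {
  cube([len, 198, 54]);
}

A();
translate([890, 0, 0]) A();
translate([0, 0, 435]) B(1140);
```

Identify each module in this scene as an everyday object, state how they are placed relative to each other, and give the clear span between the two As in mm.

A is a stool. B is a beam. A beam spans the tops of two stools. The clear span between the two stools is 640 mm.

Second stool starts at x = 890; first ends at x = 250; clear span = 890 − 250 = 640 mm.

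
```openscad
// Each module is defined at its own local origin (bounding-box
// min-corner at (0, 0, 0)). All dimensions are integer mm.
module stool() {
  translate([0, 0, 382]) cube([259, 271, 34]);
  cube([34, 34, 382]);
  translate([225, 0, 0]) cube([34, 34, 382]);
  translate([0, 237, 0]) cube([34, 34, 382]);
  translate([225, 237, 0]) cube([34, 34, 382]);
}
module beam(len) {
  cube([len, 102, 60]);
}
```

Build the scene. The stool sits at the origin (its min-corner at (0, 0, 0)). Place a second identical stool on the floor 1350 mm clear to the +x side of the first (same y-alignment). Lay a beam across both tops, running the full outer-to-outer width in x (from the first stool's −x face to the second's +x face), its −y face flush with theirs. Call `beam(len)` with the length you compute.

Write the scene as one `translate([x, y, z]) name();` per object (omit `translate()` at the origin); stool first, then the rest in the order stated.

stool();
translate([1609, 0, 0]) stool();
translate([0, 0, 416]) beam(1868);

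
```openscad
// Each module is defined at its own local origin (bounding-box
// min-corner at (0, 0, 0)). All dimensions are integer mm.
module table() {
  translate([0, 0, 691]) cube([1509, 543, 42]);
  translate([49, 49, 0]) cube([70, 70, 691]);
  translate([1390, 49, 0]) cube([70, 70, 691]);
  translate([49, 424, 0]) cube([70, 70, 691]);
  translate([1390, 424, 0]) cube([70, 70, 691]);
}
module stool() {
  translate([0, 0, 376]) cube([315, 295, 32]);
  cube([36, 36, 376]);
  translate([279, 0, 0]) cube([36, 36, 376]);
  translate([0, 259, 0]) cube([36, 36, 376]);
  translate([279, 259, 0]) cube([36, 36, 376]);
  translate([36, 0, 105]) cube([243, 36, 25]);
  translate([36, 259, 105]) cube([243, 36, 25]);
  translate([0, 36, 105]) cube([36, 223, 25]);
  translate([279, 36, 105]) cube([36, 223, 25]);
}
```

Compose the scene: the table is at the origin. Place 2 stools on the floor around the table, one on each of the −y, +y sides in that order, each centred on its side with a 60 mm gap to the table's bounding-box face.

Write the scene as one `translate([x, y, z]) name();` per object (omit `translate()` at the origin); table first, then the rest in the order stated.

table();
translate([597, -355, 0]) stool();
translate([597, 603, 0]) stool();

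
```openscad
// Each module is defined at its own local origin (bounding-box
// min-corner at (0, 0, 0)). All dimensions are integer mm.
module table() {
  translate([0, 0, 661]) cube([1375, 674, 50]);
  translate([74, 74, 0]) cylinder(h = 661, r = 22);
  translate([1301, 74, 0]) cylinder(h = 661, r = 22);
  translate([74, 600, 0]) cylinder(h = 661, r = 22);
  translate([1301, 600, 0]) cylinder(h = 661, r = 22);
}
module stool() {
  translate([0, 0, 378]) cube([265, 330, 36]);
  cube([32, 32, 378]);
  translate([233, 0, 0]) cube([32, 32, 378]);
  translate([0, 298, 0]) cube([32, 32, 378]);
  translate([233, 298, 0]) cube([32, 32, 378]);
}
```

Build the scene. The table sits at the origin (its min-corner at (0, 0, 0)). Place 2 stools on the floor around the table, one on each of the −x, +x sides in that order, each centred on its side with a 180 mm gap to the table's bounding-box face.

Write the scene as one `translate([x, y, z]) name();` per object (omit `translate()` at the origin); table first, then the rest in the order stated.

table();
translate([-445, 172, 0]) stool();
translate([1555, 172, 0]) stool();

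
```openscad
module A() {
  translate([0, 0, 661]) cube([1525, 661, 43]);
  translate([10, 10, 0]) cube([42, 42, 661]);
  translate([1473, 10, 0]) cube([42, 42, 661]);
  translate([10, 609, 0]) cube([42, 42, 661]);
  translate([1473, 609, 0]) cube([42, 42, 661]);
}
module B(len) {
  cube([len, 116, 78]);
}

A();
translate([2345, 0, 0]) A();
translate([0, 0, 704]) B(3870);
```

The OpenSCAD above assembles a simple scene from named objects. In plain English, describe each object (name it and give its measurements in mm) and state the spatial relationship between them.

A is a table: top 1525 mm (x) × 661 mm (y), 43 mm thick, upper face at z = 704 mm, on four 42×42 mm square legs, each inset 10 mm from the nearest pair of top edges, running from z = 0 to the bottom of the top.

B is a rectangular beam 3870 mm long (x), 116 mm deep (y), 78 mm thick (z).

The beam spans the tops of two tables placed 820 mm apart, resting at z = 704 mm.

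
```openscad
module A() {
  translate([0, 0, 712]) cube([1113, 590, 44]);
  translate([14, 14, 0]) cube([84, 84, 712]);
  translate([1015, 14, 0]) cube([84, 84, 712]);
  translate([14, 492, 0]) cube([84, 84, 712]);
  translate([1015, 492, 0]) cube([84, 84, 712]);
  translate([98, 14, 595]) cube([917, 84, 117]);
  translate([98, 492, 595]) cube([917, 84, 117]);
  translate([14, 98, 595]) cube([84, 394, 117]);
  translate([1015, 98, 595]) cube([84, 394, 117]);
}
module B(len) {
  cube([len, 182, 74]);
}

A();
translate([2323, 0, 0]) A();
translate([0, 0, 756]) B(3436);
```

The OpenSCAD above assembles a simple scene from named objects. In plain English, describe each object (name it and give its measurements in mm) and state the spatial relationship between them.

A is a table: top 1113 mm (x) × 590 mm (y), 44 mm thick, upper face at z = 756 mm, on four 84×84 mm square legs, each inset 14 mm from the nearest pair of top edges, running from z = 0 to the bottom of the top. Four apron rails, 84 mm thick and 117 mm tall, run between adjacent legs with their top edges flush with the underside of the top and their outer faces flush with the legs' outer faces.

B is a rectangular beam 3436 mm long (x), 182 mm deep (y), 74 mm thick (z).

The beam spans the tops of two tables placed 1210 mm apart, resting at z = 756 mm.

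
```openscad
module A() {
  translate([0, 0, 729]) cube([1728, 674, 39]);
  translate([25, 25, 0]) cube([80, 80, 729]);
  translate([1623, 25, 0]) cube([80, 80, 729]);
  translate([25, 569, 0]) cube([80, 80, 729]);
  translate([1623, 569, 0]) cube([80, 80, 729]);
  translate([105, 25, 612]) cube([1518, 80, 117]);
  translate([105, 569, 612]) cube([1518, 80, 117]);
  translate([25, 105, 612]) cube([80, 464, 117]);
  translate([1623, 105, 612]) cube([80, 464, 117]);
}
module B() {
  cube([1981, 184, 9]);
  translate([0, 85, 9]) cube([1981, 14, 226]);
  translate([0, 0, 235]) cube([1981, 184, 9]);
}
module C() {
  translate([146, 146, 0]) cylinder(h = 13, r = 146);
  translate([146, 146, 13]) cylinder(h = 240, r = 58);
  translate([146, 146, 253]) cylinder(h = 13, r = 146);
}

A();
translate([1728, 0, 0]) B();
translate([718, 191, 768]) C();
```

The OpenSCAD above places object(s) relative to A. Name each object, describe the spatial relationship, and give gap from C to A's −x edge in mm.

The spool's min-x is at 718; the table's min-x is 0; gap = 718 mm.

A is a table. B is an I-beam. C is a spool. The I-beam is against the table's +x side, with their −y faces flush. The spool is on top of the table, centred. The gap from the spool to the table's −x edge is 718 mm.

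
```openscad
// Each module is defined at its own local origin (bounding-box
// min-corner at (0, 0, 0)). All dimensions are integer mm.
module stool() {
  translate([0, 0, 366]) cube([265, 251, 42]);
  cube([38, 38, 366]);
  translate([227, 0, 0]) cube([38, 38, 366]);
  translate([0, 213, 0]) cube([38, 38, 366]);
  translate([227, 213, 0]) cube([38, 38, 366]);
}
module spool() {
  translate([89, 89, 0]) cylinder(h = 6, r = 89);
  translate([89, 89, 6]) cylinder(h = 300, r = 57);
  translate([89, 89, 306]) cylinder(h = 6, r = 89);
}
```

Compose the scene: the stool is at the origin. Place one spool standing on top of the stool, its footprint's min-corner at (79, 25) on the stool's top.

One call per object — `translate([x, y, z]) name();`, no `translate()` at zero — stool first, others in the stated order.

stool();
translate([79, 25, 408]) spool();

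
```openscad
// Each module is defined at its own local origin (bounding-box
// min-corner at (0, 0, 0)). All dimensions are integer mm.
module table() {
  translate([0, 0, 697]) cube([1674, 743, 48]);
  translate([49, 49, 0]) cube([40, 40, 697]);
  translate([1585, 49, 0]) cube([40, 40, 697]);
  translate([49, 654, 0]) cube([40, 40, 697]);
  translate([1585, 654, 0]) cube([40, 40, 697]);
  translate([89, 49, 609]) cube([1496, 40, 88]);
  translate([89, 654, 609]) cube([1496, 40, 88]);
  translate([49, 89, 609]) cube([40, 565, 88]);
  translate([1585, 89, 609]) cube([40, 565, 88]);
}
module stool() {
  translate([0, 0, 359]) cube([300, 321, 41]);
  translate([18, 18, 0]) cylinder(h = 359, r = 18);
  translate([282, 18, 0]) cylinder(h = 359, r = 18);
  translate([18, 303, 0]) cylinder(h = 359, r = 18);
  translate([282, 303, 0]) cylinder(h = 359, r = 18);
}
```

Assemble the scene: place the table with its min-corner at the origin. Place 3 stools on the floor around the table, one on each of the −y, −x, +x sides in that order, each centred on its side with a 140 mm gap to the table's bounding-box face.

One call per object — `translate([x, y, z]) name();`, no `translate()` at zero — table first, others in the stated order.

table();
translate([687, -461, 0]) stool();
translate([-440, 211, 0]) stool();
translate([1814, 211, 0]) stool();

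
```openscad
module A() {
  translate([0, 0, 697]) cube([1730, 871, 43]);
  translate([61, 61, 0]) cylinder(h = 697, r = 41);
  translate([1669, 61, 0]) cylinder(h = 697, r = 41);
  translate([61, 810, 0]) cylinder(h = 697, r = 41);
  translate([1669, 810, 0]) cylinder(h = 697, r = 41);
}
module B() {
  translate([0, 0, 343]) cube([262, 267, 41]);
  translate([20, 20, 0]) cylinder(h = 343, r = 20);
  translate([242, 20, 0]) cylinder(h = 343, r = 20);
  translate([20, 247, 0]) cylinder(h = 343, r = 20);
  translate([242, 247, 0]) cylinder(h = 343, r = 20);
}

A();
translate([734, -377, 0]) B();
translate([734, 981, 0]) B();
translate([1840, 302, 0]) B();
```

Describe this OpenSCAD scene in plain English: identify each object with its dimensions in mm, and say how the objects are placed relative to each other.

A is a rectangular dining table. The top is 1730×871×43 mm with its upper surface at z = 740 mm. It stands on four round legs of 82 mm diameter, each leg's bounding box inset 20 mm from the nearest pair of top edges, running from the floor to the underside of the top.

B is a four-legged stool. The seat is a 262×267×41 mm slab whose top surface is at z = 384 mm; four round legs, each 40 mm in diameter, run from the floor (z = 0) to the underside of the seat, each leg's axis is inset half a diameter from the nearest pair of seat edges (so the leg's bounding box is flush with the corner).

Three stools sit around the table at the −y, +y, +x sides.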